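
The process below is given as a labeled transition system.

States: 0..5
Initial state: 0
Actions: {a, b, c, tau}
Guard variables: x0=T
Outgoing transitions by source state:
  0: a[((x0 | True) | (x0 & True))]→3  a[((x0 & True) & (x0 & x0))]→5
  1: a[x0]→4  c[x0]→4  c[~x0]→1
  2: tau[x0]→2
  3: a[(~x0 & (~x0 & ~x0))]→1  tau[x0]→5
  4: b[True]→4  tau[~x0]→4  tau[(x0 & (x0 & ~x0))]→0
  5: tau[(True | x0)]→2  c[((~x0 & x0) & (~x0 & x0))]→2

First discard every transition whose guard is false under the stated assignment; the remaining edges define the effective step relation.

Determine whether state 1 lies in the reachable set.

After dropping false guards: 8 live edges.
L0 = {0}
L1 = {3,5}  total {0,3,5}
L2 = {2}  total {0,2,3,5}
Reachable = {0,2,3,5}

Answer: UNREACHABLE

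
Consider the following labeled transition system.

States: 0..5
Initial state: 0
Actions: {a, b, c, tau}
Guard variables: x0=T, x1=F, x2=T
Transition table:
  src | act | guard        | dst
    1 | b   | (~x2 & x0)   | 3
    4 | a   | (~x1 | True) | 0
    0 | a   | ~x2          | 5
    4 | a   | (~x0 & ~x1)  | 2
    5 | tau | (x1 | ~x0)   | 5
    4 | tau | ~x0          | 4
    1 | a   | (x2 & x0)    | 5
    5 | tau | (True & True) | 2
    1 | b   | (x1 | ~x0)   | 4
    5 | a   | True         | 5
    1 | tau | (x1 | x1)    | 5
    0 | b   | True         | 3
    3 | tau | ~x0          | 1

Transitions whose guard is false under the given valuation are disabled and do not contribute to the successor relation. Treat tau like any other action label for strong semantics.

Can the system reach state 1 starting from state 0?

Answer: UNREACHABLE

Trace:
Guard filter leaves 5 enabled edge(s).
L0 = {0}
L1 = {3}  total {0,3}
R = {0,3}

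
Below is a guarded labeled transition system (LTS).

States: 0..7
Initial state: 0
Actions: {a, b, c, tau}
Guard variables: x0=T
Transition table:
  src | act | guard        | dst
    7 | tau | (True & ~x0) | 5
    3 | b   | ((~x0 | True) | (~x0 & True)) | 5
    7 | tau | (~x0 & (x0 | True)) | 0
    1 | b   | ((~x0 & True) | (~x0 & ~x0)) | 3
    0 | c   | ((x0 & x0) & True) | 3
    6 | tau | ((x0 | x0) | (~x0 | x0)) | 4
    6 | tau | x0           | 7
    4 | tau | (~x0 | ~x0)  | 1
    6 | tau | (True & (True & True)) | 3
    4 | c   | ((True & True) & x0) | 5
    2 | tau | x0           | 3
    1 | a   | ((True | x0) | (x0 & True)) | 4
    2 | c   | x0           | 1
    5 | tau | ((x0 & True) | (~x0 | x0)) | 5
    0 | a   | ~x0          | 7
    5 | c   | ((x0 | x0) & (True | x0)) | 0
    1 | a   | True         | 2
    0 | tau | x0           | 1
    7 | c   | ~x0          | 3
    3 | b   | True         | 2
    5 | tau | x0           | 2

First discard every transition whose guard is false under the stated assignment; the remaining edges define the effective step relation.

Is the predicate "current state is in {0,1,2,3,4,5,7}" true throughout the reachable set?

Safe = {0,1,2,3,4,5,7}
Reachable = {0,1,2,3,4,5}
  0: ok
  1: ok
  2: ok
  3: ok
  4: ok
  5: ok

Answer: INVARIANT HOLDS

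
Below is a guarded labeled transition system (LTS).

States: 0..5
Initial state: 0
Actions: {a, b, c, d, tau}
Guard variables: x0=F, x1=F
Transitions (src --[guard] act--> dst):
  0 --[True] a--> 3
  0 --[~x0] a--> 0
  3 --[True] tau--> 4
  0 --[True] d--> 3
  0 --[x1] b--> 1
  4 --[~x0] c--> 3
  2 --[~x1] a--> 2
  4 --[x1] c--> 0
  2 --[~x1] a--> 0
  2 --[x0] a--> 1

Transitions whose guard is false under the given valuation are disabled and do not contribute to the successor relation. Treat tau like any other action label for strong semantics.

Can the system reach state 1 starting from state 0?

Answer: UNREACHABLE

Analysis:
After dropping false guards: 7 live edges.
depth 0: {0}
depth 1: {3}  cumulative {0,3}
depth 2: {4}  cumulative {0,3,4}
R = {0,3,4}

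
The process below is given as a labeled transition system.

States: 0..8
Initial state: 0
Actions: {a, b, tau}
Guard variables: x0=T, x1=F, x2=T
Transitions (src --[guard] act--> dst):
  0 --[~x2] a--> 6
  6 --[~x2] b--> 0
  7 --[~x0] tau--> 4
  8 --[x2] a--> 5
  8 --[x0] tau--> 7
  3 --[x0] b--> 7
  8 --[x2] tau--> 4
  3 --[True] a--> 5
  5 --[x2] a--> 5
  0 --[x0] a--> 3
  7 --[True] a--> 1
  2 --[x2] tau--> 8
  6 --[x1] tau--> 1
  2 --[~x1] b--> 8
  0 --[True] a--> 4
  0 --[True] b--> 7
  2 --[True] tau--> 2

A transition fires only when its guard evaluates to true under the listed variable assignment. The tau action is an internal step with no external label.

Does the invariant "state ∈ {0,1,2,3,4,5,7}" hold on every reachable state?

Allowed set {0,1,2,3,4,5,7}
Reach set: {0,1,3,4,5,7}
  0: safe
  1: safe
  3: safe
  4: safe
  5: safe
  7: safe

Answer: INVARIANT HOLDS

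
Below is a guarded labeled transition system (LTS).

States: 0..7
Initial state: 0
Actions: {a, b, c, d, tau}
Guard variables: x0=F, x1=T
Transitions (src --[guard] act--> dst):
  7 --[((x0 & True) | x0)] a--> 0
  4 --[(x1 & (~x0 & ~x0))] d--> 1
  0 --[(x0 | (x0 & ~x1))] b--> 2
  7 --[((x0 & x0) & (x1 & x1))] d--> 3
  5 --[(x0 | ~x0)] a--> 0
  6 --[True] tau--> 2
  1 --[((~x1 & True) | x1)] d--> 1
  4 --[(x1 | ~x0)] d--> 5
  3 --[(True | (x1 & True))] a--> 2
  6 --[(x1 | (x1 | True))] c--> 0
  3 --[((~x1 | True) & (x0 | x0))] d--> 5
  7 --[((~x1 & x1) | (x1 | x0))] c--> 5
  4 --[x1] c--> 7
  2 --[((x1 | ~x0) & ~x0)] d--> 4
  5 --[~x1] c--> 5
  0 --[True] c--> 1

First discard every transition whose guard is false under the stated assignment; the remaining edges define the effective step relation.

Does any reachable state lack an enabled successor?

Answer: DEADLOCK-FREE

Working:
Reachable = {0,1}
  0: c→1  [1 out]
  1: d→1  [1 out]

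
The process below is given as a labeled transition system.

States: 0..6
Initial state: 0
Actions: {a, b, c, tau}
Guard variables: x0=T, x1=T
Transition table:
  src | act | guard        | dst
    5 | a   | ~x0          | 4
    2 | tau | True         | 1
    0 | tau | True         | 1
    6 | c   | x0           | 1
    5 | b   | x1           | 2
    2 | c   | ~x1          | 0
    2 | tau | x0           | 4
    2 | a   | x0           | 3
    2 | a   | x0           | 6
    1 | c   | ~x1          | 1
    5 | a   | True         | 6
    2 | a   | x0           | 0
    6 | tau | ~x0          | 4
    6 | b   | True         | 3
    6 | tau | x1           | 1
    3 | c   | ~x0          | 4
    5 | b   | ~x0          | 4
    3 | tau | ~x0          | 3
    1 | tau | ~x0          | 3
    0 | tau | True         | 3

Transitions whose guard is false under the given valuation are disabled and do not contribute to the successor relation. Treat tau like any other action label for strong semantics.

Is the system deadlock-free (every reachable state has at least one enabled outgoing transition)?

Answer: DEADLOCK at state 1

Trace:
Reachable = {0,1,3}
  0: tau→1  tau→3  [2 exit(s)]
  1: ∅  [no exit]
  3: ∅  [no exit]
trace reaching 1: tau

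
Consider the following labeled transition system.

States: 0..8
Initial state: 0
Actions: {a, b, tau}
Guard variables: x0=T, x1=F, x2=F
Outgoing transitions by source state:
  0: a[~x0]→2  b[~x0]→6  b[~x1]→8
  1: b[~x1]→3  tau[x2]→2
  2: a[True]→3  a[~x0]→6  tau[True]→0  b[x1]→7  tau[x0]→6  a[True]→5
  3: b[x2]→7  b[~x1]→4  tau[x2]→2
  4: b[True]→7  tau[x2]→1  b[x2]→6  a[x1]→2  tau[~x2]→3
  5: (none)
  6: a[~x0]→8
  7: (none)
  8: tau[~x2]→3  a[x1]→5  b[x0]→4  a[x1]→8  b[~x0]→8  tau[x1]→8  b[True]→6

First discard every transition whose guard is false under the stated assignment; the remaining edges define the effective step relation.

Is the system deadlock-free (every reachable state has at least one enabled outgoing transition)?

Reachable = {0,3,4,6,7,8}
  0: b→8  [1 out]
  3: b→4  [1 out]
  4: b→7  tau→3  [2 out]
  6: ∅  [no exit]
  7: ∅  [no exit]
  8: b→4  b→6  tau→3  [3 out]
trace reaching 6: b·b

Answer: DEADLOCK at state 6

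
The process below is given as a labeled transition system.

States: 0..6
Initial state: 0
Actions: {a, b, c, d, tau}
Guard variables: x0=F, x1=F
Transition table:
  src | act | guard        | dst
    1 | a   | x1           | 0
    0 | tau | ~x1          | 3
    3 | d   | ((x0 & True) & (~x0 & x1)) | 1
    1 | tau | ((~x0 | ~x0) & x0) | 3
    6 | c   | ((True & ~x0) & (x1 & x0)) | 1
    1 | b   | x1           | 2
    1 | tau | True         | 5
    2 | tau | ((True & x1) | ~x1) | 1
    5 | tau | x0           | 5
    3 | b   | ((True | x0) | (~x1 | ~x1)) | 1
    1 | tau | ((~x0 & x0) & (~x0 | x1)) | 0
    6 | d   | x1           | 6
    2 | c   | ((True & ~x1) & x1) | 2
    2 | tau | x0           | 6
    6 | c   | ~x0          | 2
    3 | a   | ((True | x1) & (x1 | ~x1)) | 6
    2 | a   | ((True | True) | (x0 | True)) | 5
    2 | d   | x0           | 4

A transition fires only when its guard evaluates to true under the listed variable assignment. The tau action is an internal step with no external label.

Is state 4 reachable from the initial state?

Answer: UNREACHABLE

Analysis:
After dropping false guards: 7 live edges.
L0 = {0}
L1 = {3}  now seen {0,3}
L2 = {1,6}  now seen {0,1,3,6}
L3 = {2,5}  now seen {0,1,2,3,5,6}
Reach set: {0,1,2,3,5,6}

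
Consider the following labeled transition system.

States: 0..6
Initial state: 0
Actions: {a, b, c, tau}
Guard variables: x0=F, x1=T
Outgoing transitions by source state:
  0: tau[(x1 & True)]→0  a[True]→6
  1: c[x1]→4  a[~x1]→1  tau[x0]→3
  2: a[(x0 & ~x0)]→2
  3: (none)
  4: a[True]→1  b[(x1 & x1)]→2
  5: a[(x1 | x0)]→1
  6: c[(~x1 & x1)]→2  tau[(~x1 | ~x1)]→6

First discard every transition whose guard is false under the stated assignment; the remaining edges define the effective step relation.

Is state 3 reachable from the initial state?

Answer: UNREACHABLE

Trace:
Guard filter leaves 6 enabled edge(s).
depth 0: {0}
depth 1: {6}  total {0,6}
Reach set: {0,6}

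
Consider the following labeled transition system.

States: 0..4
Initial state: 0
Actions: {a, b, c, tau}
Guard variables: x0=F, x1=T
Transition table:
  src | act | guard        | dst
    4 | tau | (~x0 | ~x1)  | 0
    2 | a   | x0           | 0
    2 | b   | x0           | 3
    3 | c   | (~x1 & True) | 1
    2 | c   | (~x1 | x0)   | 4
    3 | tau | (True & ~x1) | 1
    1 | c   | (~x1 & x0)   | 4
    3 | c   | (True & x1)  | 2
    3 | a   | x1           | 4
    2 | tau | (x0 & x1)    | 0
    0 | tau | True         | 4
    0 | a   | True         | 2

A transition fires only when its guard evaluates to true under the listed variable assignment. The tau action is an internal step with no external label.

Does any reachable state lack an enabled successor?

Answer: DEADLOCK at state 2

Analysis:
Reach set: {0,2,4}
  0: a→2  tau→4  [2 exit(s)]
  2: ∅  [no exit]
  4: tau→0  [1 exit(s)]
Path to 2: a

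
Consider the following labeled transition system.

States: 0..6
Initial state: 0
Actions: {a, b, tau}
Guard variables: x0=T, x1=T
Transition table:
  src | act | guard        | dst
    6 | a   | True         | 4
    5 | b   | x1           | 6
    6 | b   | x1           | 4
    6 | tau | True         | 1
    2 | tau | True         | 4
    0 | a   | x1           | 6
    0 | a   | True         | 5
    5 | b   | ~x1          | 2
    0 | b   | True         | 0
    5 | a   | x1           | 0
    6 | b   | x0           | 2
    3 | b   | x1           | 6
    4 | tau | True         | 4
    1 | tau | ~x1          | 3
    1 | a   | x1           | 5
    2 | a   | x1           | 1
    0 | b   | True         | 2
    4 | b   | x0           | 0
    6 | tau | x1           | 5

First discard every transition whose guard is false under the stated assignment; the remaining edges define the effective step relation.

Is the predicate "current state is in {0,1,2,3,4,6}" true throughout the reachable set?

Inv-set: {0,1,2,3,4,6}
Reach set: {0,1,2,4,5,6}
  0: ✓
  1: ✓
  2: ✓
  4: ✓
  5: outside
  6: ✓
witness against invariant: a → 5

Answer: INVARIANT VIOLATED at state 5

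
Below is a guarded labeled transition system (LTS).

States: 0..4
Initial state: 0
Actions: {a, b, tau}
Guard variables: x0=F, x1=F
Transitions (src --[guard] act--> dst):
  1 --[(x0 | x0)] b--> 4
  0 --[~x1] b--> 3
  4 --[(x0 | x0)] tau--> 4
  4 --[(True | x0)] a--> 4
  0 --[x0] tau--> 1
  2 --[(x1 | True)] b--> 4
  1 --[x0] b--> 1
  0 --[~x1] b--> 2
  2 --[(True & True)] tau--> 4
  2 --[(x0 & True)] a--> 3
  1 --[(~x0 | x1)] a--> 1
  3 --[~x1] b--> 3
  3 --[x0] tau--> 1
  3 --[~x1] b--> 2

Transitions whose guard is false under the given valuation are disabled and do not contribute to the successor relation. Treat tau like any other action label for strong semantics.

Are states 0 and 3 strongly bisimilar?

Answer: BISIMILAR

Analysis:
Refine partition for ~:
  round 0: {{0,1,2,3,4}}
  round 1: {{0,3},{1,4},{2}}
3 equivalence class(es) (converged in 2)
[0]={0,3}  [3]={0,3}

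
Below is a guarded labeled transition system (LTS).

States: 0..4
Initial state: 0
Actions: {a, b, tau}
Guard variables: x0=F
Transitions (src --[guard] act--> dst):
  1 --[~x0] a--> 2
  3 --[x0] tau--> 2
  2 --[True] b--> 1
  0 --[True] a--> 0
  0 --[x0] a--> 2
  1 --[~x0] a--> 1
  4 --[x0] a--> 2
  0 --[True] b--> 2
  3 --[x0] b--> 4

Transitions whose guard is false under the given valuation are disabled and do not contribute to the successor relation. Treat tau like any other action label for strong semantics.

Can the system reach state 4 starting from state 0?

5 transition(s) survive guard evaluation.
Layer 0: {0}
Layer 1: {2}  now seen {0,2}
Layer 2: {1}  now seen {0,1,2}
Reach set: {0,1,2}

Answer: UNREACHABLE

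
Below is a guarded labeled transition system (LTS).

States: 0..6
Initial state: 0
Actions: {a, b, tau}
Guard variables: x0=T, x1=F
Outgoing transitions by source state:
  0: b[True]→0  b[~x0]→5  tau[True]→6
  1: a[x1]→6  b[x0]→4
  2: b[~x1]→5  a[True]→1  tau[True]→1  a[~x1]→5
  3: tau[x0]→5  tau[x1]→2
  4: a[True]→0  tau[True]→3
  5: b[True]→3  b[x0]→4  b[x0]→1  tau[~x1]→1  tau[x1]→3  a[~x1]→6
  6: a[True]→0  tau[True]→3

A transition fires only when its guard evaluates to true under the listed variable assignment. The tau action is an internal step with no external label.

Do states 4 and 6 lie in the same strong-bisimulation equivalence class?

Refine partition for ~:
  P[0] = {{0,1,2,3,4,5,6}}
  P[1] = {{0},{1},{2,5},{3},{4,6}}
  P[2] = {{0},{1},{2},{3},{4,6},{5}}
stable after 3 split(s): 6 block(s)
class of 4: {4,6}; class of 6: {4,6}

Answer: BISIMILAR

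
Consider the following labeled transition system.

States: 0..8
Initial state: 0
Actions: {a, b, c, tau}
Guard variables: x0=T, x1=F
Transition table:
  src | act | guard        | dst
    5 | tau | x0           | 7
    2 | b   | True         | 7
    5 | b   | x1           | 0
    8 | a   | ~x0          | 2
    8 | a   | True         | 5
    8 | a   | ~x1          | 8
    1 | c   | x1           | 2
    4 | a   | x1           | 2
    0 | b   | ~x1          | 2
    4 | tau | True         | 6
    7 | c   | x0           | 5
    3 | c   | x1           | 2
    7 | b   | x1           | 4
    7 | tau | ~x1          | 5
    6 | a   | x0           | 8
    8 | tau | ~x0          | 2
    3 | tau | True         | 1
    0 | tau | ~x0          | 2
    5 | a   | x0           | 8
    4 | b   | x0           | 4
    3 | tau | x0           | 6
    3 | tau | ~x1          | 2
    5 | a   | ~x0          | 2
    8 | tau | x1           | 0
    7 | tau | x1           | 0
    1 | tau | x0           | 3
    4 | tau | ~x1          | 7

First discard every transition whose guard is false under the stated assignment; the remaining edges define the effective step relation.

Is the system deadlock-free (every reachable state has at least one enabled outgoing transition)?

Answer: DEADLOCK-FREE

Trace:
Reach set: {0,2,5,7,8}
  0: b→2  [deg 1]
  2: b→7  [deg 1]
  5: a→8  tau→7  [deg 2]
  7: c→5  tau→5  [deg 2]
  8: a→5  a→8  [deg 2]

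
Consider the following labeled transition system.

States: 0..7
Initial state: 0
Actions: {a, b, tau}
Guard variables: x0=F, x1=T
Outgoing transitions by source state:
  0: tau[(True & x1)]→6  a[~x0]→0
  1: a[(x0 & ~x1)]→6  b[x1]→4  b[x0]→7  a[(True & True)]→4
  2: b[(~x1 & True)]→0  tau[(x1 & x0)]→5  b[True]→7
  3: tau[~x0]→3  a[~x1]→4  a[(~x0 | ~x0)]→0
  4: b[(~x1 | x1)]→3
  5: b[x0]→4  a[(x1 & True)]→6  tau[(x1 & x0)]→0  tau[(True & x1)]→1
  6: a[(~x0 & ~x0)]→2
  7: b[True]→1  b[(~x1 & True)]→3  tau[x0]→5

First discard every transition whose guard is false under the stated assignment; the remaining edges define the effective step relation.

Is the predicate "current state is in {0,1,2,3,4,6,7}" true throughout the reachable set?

Answer: INVARIANT HOLDS

Trace:
Allowed set {0,1,2,3,4,6,7}
Reach set: {0,1,2,3,4,6,7}
  0: ok
  1: ok
  2: ok
  3: ok
  4: ok
  6: ok
  7: ok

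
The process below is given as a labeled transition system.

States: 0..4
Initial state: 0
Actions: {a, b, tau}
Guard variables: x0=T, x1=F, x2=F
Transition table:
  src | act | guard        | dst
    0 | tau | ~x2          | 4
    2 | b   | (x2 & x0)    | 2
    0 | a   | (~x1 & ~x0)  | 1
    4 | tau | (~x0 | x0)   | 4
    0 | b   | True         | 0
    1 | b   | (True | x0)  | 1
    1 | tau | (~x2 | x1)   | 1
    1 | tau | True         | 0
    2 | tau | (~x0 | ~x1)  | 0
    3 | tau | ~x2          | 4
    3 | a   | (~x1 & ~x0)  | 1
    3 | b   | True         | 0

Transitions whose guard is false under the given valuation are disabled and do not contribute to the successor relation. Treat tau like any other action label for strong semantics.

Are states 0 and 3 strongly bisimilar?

Answer: BISIMILAR

Analysis:
Bisimulation quotient by refinement:
  round 0: {{0,1,2,3,4}}
  round 1: {{0,1,3},{2,4}}
  round 2: {{0,3},{1},{2},{4}}
Fixed point at round 3; 4 class(es).
[0]={0,3}  [3]={0,3}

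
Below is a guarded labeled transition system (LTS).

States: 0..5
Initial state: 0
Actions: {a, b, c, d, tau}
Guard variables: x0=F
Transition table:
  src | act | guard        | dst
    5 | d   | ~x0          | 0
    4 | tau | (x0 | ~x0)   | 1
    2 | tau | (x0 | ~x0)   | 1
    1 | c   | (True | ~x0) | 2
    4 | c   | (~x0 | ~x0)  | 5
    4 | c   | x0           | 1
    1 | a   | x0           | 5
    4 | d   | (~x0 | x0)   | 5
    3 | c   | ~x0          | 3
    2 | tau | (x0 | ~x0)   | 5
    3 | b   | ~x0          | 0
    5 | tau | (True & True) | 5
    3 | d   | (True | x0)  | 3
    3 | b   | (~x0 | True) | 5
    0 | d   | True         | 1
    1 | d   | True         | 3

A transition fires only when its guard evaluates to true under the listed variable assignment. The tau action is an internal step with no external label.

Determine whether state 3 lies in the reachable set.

Guard filter leaves 14 enabled edge(s).
L0 = {0}
L1 = {1}  cumulative {0,1}
L2 = {2,3}  cumulative {0,1,2,3}
L3 = {5}  cumulative {0,1,2,3,5}
R = {0,1,2,3,5}
Path to 3: d·d

Answer: REACHABLE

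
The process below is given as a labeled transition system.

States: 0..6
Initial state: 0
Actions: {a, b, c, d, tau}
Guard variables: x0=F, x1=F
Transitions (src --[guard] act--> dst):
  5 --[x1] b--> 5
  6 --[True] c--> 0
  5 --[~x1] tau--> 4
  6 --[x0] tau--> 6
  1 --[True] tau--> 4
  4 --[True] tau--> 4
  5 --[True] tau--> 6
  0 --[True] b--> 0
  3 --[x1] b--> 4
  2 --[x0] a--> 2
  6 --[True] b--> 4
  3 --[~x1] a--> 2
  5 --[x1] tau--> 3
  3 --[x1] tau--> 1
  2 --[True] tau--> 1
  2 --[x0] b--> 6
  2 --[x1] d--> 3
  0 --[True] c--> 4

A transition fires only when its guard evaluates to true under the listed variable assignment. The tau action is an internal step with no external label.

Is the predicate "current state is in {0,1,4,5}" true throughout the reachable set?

Answer: INVARIANT HOLDS

Working:
Allowed set {0,1,4,5}
R = {0,4}
  0: ✓
  4: ✓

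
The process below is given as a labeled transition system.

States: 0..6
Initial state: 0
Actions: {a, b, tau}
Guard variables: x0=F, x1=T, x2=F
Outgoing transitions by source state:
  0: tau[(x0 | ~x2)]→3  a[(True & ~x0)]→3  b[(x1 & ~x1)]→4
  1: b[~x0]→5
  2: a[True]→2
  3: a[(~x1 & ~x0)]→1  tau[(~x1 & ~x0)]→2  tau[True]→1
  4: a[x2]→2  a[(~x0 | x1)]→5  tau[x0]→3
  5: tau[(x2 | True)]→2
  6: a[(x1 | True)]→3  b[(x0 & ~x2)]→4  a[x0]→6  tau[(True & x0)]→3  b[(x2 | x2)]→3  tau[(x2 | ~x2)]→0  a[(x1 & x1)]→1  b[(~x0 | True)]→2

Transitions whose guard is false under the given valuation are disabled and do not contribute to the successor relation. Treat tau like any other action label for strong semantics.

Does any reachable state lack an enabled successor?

Reachable = {0,1,2,3,5}
  0: a→3  tau→3  [2 out]
  1: b→5  [1 out]
  2: a→2  [1 out]
  3: tau→1  [1 out]
  5: tau→2  [1 out]

Answer: DEADLOCK-FREE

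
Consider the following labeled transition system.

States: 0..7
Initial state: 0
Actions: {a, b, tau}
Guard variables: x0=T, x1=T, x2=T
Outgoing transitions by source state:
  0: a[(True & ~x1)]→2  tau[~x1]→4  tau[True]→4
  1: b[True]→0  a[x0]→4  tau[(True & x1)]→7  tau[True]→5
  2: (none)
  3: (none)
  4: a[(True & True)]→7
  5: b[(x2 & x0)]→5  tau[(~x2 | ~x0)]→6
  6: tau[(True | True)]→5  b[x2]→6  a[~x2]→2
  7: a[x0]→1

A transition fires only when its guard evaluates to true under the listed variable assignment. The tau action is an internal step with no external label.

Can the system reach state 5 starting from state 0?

After dropping false guards: 10 live edges.
Layer 0: {0}
Layer 1: {4}  total {0,4}
Layer 2: {7}  total {0,4,7}
Layer 3: {1}  total {0,1,4,7}
Layer 4: {5}  total {0,1,4,5,7}
Reach set: {0,1,4,5,7}
witness 5: tau·a·a·tau

Answer: REACHABLE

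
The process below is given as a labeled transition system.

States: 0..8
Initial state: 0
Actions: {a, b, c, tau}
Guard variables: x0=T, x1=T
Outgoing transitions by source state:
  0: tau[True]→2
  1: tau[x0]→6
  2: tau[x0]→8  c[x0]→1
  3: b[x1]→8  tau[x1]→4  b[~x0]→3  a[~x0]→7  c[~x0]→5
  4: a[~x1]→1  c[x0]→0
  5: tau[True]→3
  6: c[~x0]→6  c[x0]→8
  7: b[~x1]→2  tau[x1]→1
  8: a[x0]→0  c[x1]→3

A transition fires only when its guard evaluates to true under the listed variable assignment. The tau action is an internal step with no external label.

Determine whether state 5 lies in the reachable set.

Answer: UNREACHABLE

Trace:
12 transition(s) survive guard evaluation.
L0 = {0}
L1 = {2}  total {0,2}
L2 = {1,8}  total {0,1,2,8}
L3 = {3,6}  total {0,1,2,3,6,8}
L4 = {4}  total {0,1,2,3,4,6,8}
Reach set: {0,1,2,3,4,6,8}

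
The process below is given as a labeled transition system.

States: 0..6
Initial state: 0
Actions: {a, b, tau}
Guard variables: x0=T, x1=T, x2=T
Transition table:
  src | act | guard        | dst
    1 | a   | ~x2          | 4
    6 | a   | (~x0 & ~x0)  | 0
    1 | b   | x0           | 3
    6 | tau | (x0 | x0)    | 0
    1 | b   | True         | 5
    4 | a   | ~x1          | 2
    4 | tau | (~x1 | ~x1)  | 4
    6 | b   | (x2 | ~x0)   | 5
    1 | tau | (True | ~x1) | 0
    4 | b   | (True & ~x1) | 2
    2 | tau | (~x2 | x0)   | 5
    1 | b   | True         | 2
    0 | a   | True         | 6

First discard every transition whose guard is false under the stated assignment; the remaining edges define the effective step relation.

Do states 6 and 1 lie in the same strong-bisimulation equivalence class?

Refine partition for ~:
  π0 = {{0,1,2,3,4,5,6}}
  π1 = {{0},{1,6},{2},{3,4,5}}
  π2 = {{0},{1},{2},{3,4,5},{6}}
5 equivalence class(es) (converged in 3)
class of 6: {6}; class of 1: {1}

Answer: NOT BISIMILAR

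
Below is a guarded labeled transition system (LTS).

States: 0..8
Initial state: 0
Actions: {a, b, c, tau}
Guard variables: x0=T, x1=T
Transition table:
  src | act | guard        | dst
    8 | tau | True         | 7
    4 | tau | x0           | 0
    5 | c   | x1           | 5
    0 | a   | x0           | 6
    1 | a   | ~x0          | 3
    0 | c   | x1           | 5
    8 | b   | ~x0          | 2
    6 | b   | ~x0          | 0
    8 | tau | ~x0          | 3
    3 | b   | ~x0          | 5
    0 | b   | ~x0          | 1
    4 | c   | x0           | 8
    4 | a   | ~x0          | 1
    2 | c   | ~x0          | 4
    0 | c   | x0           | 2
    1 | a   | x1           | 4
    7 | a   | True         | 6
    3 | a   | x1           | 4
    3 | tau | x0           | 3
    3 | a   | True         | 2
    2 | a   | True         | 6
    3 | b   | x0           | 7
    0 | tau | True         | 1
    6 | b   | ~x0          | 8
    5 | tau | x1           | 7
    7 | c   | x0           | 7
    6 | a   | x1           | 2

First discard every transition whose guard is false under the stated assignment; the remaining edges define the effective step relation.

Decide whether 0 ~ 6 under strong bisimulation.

Bisimulation quotient by refinement:
  π0 = {{0,1,2,3,4,5,6,7,8}}
  π1 = {{0},{1,2,6},{3},{4,5},{7},{8}}
  π2 = {{0},{1},{2,6},{3},{4},{5},{7},{8}}
8 equivalence class(es) (converged in 3)
0∈{0}, 6∈{2,6}

Answer: NOT BISIMILAR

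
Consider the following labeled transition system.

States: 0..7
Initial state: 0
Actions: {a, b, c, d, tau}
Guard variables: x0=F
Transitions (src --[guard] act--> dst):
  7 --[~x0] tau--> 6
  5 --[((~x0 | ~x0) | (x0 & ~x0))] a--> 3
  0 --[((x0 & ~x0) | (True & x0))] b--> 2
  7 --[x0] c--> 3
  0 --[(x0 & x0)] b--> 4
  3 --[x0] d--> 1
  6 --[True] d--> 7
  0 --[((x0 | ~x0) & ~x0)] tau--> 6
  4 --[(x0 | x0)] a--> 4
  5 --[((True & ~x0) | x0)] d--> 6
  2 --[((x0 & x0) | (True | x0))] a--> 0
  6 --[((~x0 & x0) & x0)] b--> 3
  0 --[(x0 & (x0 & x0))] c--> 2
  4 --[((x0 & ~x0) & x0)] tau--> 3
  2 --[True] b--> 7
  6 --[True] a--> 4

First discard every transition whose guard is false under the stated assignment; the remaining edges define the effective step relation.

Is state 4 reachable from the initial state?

8 transition(s) survive guard evaluation.
Layer 0: {0}
Layer 1: {6}  now seen {0,6}
Layer 2: {4,7}  now seen {0,4,6,7}
R = {0,4,6,7}
witness 4: tau·a

Answer: REACHABLE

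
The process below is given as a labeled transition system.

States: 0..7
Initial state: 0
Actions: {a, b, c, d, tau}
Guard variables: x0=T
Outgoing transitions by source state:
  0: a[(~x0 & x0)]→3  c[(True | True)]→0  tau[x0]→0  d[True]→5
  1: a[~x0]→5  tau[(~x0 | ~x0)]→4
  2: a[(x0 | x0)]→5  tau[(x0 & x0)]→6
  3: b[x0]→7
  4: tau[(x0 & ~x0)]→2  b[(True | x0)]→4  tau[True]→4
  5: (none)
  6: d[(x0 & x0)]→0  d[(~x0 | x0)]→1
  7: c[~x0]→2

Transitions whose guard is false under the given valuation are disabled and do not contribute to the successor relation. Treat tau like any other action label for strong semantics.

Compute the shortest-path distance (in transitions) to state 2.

Layered search for 2:
  L0 = {0}
  L1 = {5}
2 never appears.

Answer: UNREACHABLE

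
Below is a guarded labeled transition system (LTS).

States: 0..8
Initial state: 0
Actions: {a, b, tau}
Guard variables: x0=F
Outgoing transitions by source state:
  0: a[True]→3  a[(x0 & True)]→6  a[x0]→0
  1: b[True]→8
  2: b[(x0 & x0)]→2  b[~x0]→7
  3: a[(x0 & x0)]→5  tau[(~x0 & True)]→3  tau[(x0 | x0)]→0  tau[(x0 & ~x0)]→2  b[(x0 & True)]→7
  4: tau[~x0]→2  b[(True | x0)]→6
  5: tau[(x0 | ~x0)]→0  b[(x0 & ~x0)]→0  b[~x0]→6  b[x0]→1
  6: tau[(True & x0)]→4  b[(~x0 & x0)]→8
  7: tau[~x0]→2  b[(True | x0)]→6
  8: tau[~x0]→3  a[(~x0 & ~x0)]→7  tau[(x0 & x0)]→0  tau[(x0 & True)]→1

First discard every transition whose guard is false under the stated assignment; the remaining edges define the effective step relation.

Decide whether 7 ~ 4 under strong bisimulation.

Refine partition for ~:
  P[0] = {{0,1,2,3,4,5,6,7,8}}
  P[1] = {{0},{1,2},{3},{4,5,7},{6},{8}}
  P[2] = {{0},{1},{2},{3},{4,7},{5},{6},{8}}
stable after 3 split(s): 8 block(s)
class of 7: {4,7}; class of 4: {4,7}

Answer: BISIMILAR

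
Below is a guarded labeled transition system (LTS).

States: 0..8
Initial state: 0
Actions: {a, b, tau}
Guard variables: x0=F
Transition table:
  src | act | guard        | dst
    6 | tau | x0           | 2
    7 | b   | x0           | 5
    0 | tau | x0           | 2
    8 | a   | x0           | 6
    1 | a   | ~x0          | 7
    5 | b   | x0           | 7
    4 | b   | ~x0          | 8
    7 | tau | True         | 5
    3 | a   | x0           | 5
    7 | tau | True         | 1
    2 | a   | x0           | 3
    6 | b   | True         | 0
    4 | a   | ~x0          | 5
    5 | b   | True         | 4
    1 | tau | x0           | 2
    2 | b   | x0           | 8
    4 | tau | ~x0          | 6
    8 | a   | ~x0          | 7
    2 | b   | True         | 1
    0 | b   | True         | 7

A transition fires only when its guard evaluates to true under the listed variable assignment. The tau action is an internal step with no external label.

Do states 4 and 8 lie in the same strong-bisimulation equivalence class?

Compute ~ classes (split until stable):
  round 0: {{0,1,2,3,4,5,6,7,8}}
  round 1: {{0,2,5,6},{1,8},{3},{4},{7}}
  round 2: {{0},{1,8},{2},{3},{4},{5},{6},{7}}
Fixed point at round 3; 8 class(es).
4∈{4}, 8∈{1,8}

Answer: NOT BISIMILAR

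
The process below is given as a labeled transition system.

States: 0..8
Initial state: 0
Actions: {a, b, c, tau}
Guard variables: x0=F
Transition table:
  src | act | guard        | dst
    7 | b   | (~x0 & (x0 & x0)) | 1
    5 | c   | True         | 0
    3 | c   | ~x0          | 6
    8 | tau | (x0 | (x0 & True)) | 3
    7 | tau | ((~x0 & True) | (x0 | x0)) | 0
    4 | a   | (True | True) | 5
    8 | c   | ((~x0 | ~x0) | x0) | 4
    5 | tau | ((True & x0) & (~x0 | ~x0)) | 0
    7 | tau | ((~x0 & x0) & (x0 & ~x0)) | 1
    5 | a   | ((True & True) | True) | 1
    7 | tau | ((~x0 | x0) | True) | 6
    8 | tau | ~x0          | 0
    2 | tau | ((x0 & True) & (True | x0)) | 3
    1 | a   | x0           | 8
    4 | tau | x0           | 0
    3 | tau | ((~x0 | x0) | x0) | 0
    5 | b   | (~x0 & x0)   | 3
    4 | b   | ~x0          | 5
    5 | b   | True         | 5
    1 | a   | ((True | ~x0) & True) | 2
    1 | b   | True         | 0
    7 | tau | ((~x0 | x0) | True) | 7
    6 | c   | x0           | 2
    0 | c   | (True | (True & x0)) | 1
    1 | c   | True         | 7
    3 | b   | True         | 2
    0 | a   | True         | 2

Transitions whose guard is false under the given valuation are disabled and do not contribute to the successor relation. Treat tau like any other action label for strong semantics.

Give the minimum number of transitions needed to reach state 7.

BFS to 7:
  depth 0: {0}
  depth 1: {1,2}
  depth 2: {7}
depth(7)=2, e.g. c·c

Answer: 2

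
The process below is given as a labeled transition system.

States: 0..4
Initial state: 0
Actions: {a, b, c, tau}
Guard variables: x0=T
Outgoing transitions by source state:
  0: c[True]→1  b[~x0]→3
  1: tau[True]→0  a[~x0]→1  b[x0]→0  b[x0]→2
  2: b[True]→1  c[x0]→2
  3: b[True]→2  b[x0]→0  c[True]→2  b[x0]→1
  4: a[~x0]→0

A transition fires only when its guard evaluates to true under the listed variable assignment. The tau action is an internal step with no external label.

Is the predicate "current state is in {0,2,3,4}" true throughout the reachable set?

Safe = {0,2,3,4}
R = {0,1,2}
  0: ok
  1: VIOLATES
  2: ok
reach 1 via c — violates

Answer: INVARIANT VIOLATED at state 1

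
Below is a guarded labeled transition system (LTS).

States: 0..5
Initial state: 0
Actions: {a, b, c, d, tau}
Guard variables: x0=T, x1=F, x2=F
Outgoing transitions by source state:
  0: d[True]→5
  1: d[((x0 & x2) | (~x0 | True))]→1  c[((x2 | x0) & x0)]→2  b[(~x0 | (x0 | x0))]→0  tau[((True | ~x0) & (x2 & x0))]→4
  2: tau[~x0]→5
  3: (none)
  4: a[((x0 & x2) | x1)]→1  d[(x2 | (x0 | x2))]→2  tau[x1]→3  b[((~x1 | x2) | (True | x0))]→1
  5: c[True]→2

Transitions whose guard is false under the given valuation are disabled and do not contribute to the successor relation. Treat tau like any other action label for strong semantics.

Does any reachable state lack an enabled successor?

Answer: DEADLOCK at state 2

Analysis:
Reach set: {0,2,5}
  0: d→5  [1 exit(s)]
  2: ∅  [no exit]
  5: c→2  [1 exit(s)]
trace reaching 2: d·c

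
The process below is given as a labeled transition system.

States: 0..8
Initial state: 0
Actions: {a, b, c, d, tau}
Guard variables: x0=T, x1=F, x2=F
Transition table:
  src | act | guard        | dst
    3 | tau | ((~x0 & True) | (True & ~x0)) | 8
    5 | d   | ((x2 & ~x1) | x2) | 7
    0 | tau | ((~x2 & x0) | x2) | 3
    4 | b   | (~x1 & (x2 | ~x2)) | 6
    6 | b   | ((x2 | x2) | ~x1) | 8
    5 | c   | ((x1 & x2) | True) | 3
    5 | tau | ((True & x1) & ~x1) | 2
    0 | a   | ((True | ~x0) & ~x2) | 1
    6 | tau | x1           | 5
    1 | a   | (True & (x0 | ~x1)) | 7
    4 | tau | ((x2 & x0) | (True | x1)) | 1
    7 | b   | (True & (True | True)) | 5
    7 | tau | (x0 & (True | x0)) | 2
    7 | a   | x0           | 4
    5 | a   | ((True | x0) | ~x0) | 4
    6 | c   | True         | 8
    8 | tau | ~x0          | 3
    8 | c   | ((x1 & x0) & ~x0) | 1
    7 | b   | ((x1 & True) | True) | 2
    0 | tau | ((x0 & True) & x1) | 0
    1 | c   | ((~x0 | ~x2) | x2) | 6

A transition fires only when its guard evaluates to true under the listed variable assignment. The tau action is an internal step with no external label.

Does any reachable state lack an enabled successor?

Answer: DEADLOCK at state 2

Analysis:
Reachable = {0,1,2,3,4,5,6,7,8}
  0: a→1  tau→3  [2 exit(s)]
  1: a→7  c→6  [2 exit(s)]
  2: ∅  [deadlock]
  3: ∅  [deadlock]
  4: b→6  tau→1  [2 exit(s)]
  5: a→4  c→3  [2 exit(s)]
  6: b→8  c→8  [2 exit(s)]
  7: a→4  b→2  b→5  tau→2  [4 exit(s)]
  8: ∅  [deadlock]
Path to 2: a·a·b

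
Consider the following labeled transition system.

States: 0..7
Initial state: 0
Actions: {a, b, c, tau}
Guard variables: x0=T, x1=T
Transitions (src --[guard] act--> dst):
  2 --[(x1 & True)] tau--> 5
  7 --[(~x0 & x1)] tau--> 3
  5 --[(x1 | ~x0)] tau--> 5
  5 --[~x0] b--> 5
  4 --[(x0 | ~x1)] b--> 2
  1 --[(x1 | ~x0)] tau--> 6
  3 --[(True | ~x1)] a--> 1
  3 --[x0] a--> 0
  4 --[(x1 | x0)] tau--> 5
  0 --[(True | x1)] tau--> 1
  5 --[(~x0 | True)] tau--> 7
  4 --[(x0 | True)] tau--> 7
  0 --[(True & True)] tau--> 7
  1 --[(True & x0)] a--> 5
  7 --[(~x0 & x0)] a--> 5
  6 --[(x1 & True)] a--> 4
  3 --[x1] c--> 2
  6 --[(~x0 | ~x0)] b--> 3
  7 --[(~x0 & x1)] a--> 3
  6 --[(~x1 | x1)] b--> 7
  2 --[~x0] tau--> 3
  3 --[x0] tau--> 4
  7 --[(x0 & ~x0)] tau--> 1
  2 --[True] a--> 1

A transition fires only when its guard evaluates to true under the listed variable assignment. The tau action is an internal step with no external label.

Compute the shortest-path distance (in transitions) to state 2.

Layered search for 2:
  depth 0: {0}
  depth 1: {1,7}
  depth 2: {5,6}
  depth 3: {4}
  depth 4: {2}
depth(2)=4, e.g. tau·tau·a·b

Answer: 4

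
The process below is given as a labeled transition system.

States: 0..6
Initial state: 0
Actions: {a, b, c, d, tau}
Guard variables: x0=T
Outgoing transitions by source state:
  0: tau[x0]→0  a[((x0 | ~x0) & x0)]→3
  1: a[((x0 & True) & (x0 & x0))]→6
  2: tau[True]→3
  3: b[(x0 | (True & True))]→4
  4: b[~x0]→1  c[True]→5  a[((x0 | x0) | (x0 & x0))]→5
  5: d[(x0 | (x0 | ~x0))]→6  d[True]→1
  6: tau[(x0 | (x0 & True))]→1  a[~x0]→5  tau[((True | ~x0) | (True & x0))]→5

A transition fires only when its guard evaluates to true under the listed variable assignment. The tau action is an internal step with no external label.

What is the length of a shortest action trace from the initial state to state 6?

Layered search for 6:
  depth 0: {0}
  depth 1: {3}
  depth 2: {4}
  depth 3: {5}
  depth 4: {1,6}
6 enters at depth 4; path a·b·a·d

Answer: 4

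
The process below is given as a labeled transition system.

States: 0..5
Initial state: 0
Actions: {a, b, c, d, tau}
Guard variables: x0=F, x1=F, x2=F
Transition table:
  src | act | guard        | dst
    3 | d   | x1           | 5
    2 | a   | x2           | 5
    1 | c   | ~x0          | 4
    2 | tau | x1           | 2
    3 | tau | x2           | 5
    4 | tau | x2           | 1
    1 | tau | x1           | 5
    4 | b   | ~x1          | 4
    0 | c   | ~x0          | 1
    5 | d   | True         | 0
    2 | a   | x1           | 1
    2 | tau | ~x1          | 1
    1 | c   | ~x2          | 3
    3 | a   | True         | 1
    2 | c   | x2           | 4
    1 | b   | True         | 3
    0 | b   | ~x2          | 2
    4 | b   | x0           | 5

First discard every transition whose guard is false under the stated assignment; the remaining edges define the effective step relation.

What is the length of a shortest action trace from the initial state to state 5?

Answer: UNREACHABLE

Analysis:
Breadth-first toward 5:
  depth 0: {0}
  depth 1: {1,2}
  depth 2: {3,4}
5 never appears.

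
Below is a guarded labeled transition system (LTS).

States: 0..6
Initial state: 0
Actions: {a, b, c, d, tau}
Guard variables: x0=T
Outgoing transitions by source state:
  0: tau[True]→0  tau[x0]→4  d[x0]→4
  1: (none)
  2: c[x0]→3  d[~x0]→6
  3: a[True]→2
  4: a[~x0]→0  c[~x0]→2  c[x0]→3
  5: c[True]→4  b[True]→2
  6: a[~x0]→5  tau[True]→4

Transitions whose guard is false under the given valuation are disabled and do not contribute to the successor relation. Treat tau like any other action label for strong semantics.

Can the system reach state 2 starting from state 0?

Guard filter leaves 9 enabled edge(s).
depth 0: {0}
depth 1: {4}  cumulative {0,4}
depth 2: {3}  cumulative {0,3,4}
depth 3: {2}  cumulative {0,2,3,4}
R = {0,2,3,4}
trace reaching 2: tau·c·a

Answer: REACHABLE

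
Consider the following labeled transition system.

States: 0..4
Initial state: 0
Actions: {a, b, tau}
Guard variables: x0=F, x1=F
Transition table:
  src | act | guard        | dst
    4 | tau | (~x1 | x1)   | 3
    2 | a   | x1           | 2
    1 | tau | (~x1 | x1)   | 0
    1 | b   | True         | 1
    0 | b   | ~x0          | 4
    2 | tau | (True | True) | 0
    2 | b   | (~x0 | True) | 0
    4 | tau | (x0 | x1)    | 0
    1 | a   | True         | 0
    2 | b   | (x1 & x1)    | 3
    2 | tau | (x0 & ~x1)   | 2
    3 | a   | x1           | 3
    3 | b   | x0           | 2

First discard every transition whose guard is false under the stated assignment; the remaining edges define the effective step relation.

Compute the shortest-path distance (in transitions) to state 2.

Answer: UNREACHABLE

Analysis:
Breadth-first toward 2:
  L0 = {0}
  L1 = {4}
  L2 = {3}
2 never appears.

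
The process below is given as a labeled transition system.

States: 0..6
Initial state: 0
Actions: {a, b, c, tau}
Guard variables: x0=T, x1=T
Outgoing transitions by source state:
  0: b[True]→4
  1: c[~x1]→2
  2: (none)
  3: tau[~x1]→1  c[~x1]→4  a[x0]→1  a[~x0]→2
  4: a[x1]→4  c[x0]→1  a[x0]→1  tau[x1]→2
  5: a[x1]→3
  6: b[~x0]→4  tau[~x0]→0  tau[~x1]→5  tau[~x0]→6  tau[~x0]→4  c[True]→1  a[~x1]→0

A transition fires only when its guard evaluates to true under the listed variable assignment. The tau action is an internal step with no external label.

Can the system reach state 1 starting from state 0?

8 transition(s) survive guard evaluation.
depth 0: {0}
depth 1: {4}  now seen {0,4}
depth 2: {1,2}  now seen {0,1,2,4}
Reachable = {0,1,2,4}
witness 1: b·a

Answer: REACHABLE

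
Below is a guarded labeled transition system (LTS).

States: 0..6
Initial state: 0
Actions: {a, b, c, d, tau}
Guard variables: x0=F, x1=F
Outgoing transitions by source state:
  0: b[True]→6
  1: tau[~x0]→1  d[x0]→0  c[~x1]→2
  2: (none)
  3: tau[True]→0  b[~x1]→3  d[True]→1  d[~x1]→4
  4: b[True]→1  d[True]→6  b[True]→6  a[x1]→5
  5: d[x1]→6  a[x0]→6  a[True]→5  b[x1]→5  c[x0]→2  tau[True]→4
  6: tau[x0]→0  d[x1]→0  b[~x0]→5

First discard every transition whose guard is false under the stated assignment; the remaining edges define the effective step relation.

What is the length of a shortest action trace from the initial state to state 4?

Breadth-first toward 4:
  depth 0: {0}
  depth 1: {6}
  depth 2: {5}
  depth 3: {4}
depth(4)=3, e.g. b·b·tau

Answer: 3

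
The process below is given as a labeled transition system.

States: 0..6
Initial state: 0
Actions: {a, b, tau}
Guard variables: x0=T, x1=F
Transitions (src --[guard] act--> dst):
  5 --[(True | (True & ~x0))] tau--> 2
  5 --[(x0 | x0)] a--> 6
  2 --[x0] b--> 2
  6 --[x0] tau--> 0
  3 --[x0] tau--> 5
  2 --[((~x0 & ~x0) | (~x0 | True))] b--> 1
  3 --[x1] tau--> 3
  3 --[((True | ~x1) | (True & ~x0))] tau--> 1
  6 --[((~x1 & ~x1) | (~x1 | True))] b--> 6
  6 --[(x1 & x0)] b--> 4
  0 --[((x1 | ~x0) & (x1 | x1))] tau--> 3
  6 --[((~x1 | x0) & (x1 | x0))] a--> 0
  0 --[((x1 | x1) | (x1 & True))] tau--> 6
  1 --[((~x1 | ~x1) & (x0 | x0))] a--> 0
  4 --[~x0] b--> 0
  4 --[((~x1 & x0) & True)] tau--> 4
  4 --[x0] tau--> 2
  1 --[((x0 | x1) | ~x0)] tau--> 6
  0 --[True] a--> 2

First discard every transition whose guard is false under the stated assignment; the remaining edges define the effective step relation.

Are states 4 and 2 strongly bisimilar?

Answer: NOT BISIMILAR

Working:
Compute ~ classes (split until stable):
  P[0] = {{0,1,2,3,4,5,6}}
  P[1] = {{0},{1,5},{2},{3,4},{6}}
  P[2] = {{0},{1},{2},{3},{4},{5},{6}}
stable after 3 split(s): 7 block(s)
class of 4: {4}; class of 2: {2}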